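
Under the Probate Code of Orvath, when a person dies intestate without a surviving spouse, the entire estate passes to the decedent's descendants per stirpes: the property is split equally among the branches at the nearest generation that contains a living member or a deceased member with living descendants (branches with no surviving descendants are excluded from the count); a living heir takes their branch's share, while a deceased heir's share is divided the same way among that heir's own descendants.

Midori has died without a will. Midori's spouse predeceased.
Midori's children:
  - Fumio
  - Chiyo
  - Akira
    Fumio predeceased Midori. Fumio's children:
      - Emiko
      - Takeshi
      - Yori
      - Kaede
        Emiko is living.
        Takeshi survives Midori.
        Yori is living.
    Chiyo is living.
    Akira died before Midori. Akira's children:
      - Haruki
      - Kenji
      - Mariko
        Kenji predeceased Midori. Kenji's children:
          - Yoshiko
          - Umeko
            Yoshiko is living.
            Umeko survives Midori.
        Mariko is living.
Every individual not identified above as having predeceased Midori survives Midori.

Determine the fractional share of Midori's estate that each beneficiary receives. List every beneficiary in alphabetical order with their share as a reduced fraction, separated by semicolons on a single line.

Chiyo 1/3; Emiko 1/12; Haruki 1/9; Kaede 1/12; Mariko 1/9; Takeshi 1/12; Umeko 1/18; Yori 1/12; Yoshiko 1/18

There is no surviving spouse, so the entire estate passes to Midori's descendants per stirpes.
The estate is divided into 3 equal shares of 1/3 among Fumio, Chiyo, Akira.
Fumio predeceased; the 1/3 allotted to Fumio's branch passes to Fumio's issue by representation.
The 1/3 is divided into 4 equal shares of 1/12 among Emiko, Takeshi, Yori, Kaede.
Emiko is living and takes 1/12.
Takeshi is living and takes 1/12.
Yori is living and takes 1/12.
Kaede is living and takes 1/12.
Chiyo is living and takes 1/3.
Akira predeceased; the 1/3 allotted to Akira's branch passes to Akira's issue by representation.
The 1/3 is divided into 3 equal shares of 1/9 among Haruki, Kenji, Mariko.
Haruki is living and takes 1/9.
Kenji predeceased; the 1/9 allotted to Kenji's branch passes to Kenji's issue by representation.
The 1/9 is divided into 2 equal shares of 1/18 among Yoshiko, Umeko.
Yoshiko is living and takes 1/18.
Umeko is living and takes 1/18.
Mariko is living and takes 1/9.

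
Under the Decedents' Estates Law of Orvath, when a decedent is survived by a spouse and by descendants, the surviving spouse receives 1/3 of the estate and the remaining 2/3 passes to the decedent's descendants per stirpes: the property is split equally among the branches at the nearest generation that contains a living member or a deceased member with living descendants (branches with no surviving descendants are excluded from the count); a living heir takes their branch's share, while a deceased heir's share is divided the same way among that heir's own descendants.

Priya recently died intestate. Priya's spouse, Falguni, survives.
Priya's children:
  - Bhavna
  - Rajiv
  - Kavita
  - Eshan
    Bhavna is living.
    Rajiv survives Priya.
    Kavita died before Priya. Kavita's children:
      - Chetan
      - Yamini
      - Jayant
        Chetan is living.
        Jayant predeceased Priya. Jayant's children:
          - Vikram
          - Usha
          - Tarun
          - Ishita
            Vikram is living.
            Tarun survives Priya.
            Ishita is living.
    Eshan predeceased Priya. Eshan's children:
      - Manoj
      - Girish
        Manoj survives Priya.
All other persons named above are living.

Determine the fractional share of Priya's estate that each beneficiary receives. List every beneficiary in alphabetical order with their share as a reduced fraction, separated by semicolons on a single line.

Falguni, as surviving spouse, takes 1/3.
The remaining 2/3 passes to Priya's descendants per stirpes.
The 2/3 is divided into 4 equal shares of 1/6 among Bhavna, Rajiv, Kavita, Eshan.
Bhavna is living and takes 1/6.
Rajiv is living and takes 1/6.
Kavita predeceased; the 1/6 allotted to Kavita's branch passes to Kavita's issue by representation.
The 1/6 is divided into 3 equal shares of 1/18 among Chetan, Yamini, Jayant.
Chetan is living and takes 1/18.
Yamini is living and takes 1/18.
Jayant predeceased; the 1/18 allotted to Jayant's branch passes to Jayant's issue by representation.
The 1/18 is divided into 4 equal shares of 1/72 among Vikram, Usha, Tarun, Ishita.
Vikram is living and takes 1/72.
Usha is living and takes 1/72.
Tarun is living and takes 1/72.
Ishita is living and takes 1/72.
Eshan predeceased; the 1/6 allotted to Eshan's branch passes to Eshan's issue by representation.
The 1/6 is divided into 2 equal shares of 1/12 among Manoj, Girish.
Manoj is living and takes 1/12.
Girish is living and takes 1/12.

Bhavna 1/6; Chetan 1/18; Falguni 1/3; Girish 1/12; Ishita 1/72; Manoj 1/12; Rajiv 1/6; Tarun 1/72; Usha 1/72; Vikram 1/72; Yamini 1/18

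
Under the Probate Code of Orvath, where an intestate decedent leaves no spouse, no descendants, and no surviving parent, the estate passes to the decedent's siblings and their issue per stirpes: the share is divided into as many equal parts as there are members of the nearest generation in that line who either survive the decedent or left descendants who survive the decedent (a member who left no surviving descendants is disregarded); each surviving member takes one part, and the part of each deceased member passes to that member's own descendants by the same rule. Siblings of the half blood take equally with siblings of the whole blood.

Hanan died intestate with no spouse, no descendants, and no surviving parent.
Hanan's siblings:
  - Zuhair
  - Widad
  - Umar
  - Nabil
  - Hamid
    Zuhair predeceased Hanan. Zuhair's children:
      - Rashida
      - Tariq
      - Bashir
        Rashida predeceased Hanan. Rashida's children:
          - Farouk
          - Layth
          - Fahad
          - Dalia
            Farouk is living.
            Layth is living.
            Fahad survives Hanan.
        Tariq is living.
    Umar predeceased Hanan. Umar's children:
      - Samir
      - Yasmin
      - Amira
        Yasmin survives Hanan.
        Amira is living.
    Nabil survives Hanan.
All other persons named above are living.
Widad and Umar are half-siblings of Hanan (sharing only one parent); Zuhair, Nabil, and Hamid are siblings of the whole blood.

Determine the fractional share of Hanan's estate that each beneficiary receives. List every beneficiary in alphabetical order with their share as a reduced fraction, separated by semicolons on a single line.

No spouse, descendants, or parent survives, so the estate passes to Hanan's siblings per stirpes.
Half-blood and whole-blood siblings take equally under the stated rule.
The estate is divided into 5 equal shares of 1/5 among Zuhair, Widad, Umar, Nabil, Hamid.
Zuhair predeceased; the 1/5 allotted to Zuhair's branch passes to Zuhair's issue by representation.
The 1/5 is divided into 3 equal shares of 1/15 among Rashida, Tariq, Bashir.
Rashida predeceased; the 1/15 allotted to Rashida's branch passes to Rashida's issue by representation.
The 1/15 is divided into 4 equal shares of 1/60 among Farouk, Layth, Fahad, Dalia.
Farouk is living and takes 1/60.
Layth is living and takes 1/60.
Fahad is living and takes 1/60.
Dalia is living and takes 1/60.
Tariq is living and takes 1/15.
Bashir is living and takes 1/15.
Widad is living and takes 1/5.
Umar predeceased; the 1/5 allotted to Umar's branch passes to Umar's issue by representation.
The 1/5 is divided into 3 equal shares of 1/15 among Samir, Yasmin, Amira.
Samir is living and takes 1/15.
Yasmin is living and takes 1/15.
Amira is living and takes 1/15.
Nabil is living and takes 1/5.
Hamid is living and takes 1/5.

Amira 1/15; Bashir 1/15; Dalia 1/60; Fahad 1/60; Farouk 1/60; Hamid 1/5; Layth 1/60; Nabil 1/5; Samir 1/15; Tariq 1/15; Widad 1/5; Yasmin 1/15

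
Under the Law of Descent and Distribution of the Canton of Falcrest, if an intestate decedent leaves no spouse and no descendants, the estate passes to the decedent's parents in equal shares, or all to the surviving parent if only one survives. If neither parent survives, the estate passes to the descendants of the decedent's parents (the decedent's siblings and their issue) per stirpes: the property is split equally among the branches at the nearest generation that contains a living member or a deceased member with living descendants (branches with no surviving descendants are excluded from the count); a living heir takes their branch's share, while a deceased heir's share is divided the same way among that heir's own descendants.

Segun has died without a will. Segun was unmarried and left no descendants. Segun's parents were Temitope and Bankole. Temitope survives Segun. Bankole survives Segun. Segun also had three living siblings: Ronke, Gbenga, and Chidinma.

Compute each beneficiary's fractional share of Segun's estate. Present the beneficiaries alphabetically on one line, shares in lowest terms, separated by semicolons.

Both parents survive, so Temitope and Bankole each take 1/2. The siblings take nothing because a surviving parent has priority.

Bankole 1/2; Temitope 1/2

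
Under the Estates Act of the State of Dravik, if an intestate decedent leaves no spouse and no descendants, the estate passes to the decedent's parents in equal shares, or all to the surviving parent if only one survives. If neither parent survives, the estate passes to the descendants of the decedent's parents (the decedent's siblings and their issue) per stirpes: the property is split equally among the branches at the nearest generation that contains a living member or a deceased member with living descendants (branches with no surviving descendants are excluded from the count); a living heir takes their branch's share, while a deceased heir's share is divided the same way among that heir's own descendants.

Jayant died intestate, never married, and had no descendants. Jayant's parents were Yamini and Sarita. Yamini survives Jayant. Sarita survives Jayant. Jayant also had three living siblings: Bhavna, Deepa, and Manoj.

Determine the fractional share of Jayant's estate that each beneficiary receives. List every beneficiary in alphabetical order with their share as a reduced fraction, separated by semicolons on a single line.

Sarita 1/2; Yamini 1/2

Both parents survive, so Yamini and Sarita each take 1/2. The siblings take nothing because a surviving parent has priority.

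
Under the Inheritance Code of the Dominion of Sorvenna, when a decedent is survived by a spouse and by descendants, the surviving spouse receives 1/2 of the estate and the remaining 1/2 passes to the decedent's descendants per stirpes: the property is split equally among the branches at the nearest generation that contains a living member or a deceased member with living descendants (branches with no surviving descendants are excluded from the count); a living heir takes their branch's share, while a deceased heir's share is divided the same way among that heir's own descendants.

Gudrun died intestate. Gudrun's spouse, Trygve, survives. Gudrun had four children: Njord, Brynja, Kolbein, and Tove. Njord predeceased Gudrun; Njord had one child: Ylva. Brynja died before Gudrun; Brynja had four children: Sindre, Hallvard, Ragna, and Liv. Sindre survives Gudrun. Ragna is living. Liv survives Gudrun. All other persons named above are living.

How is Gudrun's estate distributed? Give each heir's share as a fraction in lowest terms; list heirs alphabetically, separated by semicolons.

Hallvard 1/32; Kolbein 1/8; Liv 1/32; Ragna 1/32; Sindre 1/32; Tove 1/8; Trygve 1/2; Ylva 1/8

Trygve, as surviving spouse, takes 1/2.
The remaining 1/2 passes to Gudrun's descendants per stirpes.
The 1/2 is divided into 4 equal shares of 1/8 among Njord, Brynja, Kolbein, Tove.
Njord predeceased; the 1/8 allotted to Njord's branch passes to Njord's issue by representation.
Ylva is the sole taker at this level and receives the full 1/8.
Brynja predeceased; the 1/8 allotted to Brynja's branch passes to Brynja's issue by representation.
The 1/8 is divided into 4 equal shares of 1/32 among Sindre, Hallvard, Ragna, Liv.
Sindre is living and takes 1/32.
Hallvard is living and takes 1/32.
Ragna is living and takes 1/32.
Liv is living and takes 1/32.
Kolbein is living and takes 1/8.
Tove is living and takes 1/8.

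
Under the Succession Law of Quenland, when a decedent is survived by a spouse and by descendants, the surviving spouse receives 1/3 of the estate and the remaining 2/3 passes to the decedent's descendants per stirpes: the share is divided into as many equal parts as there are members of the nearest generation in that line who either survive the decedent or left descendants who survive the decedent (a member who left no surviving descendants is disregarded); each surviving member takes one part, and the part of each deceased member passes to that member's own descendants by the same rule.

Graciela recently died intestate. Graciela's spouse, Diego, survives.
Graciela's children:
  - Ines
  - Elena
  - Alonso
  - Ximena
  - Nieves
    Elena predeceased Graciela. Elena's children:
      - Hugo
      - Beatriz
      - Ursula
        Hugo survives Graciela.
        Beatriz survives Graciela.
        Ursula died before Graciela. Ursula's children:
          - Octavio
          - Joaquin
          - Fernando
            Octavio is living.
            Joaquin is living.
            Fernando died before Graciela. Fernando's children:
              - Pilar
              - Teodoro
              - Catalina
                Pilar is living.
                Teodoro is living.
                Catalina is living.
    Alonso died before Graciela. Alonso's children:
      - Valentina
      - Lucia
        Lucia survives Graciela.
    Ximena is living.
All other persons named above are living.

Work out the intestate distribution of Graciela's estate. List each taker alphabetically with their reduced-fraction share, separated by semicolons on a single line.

Diego, as surviving spouse, takes 1/3.
The remaining 2/3 passes to Graciela's descendants per stirpes.
The 2/3 is divided into 5 equal shares of 2/15 among Ines, Elena, Alonso, Ximena, Nieves.
Ines is living and takes 2/15.
Elena predeceased; the 2/15 allotted to Elena's branch passes to Elena's issue by representation.
The 2/15 is divided into 3 equal shares of 2/45 among Hugo, Beatriz, Ursula.
Hugo is living and takes 2/45.
Beatriz is living and takes 2/45.
Ursula predeceased; the 2/45 allotted to Ursula's branch passes to Ursula's issue by representation.
The 2/45 is divided into 3 equal shares of 2/135 among Octavio, Joaquin, Fernando.
Octavio is living and takes 2/135.
Joaquin is living and takes 2/135.
Fernando predeceased; the 2/135 allotted to Fernando's branch passes to Fernando's issue by representation.
The 2/135 is divided into 3 equal shares of 2/405 among Pilar, Teodoro, Catalina.
Pilar is living and takes 2/405.
Teodoro is living and takes 2/405.
Catalina is living and takes 2/405.
Alonso predeceased; the 2/15 allotted to Alonso's branch passes to Alonso's issue by representation.
The 2/15 is divided into 2 equal shares of 1/15 among Valentina, Lucia.
Valentina is living and takes 1/15.
Lucia is living and takes 1/15.
Ximena is living and takes 2/15.
Nieves is living and takes 2/15.

Beatriz 2/45; Catalina 2/405; Diego 1/3; Hugo 2/45; Ines 2/15; Joaquin 2/135; Lucia 1/15; Nieves 2/15; Octavio 2/135; Pilar 2/405; Teodoro 2/405; Valentina 1/15; Ximena 2/15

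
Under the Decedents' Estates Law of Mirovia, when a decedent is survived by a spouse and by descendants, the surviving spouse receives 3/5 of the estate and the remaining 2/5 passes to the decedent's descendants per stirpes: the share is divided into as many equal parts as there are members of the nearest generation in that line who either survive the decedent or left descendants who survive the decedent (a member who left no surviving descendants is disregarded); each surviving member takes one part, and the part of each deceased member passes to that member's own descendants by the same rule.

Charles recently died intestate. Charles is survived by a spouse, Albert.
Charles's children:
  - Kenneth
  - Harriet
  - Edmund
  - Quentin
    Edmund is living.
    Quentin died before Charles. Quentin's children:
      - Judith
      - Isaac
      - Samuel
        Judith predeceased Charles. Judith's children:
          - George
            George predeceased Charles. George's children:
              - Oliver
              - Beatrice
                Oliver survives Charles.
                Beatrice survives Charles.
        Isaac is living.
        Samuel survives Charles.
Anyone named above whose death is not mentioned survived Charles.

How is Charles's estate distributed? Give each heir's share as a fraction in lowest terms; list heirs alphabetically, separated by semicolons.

Albert, as surviving spouse, takes 3/5.
The remaining 2/5 passes to Charles's descendants per stirpes.
The 2/5 is divided into 4 equal shares of 1/10 among Kenneth, Harriet, Edmund, Quentin.
Kenneth is living and takes 1/10.
Harriet is living and takes 1/10.
Edmund is living and takes 1/10.
Quentin predeceased; the 1/10 allotted to Quentin's branch passes to Quentin's issue by representation.
The 1/10 is divided into 3 equal shares of 1/30 among Judith, Isaac, Samuel.
Judith predeceased; the 1/30 allotted to Judith's branch passes to Judith's issue by representation.
George's line is the sole branch at this level, so the full 1/30 passes to George's issue by representation.
The 1/30 is divided into 2 equal shares of 1/60 among Oliver, Beatrice.
Oliver is living and takes 1/60.
Beatrice is living and takes 1/60.
Isaac is living and takes 1/30.
Samuel is living and takes 1/30.

Albert 3/5; Beatrice 1/60; Edmund 1/10; Harriet 1/10; Isaac 1/30; Kenneth 1/10; Oliver 1/60; Samuel 1/30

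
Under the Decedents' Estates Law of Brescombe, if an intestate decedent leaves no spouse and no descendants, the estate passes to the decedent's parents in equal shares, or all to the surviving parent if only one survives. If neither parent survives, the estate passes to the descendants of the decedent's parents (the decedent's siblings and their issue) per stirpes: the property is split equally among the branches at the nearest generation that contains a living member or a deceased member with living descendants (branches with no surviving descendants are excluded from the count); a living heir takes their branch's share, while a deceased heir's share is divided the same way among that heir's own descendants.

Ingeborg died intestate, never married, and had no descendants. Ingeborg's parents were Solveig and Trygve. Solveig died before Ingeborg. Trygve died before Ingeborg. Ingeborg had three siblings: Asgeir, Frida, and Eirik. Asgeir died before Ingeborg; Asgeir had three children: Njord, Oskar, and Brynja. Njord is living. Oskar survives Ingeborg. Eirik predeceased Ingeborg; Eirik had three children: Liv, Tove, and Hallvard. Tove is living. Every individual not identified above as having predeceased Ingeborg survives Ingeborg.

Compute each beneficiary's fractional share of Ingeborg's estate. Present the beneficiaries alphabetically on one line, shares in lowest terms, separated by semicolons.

Brynja 1/9; Frida 1/3; Hallvard 1/9; Liv 1/9; Njord 1/9; Oskar 1/9; Tove 1/9

Neither parent survives and there are no descendants, so the estate passes to Ingeborg's siblings and their issue per stirpes.
The estate is divided into 3 equal shares of 1/3 among Asgeir, Frida, Eirik.
Asgeir predeceased; the 1/3 allotted to Asgeir's branch passes to Asgeir's issue by representation.
The 1/3 is divided into 3 equal shares of 1/9 among Njord, Oskar, Brynja.
Njord is living and takes 1/9.
Oskar is living and takes 1/9.
Brynja is living and takes 1/9.
Frida is living and takes 1/3.
Eirik predeceased; the 1/3 allotted to Eirik's branch passes to Eirik's issue by representation.
The 1/3 is divided into 3 equal shares of 1/9 among Liv, Tove, Hallvard.
Liv is living and takes 1/9.
Tove is living and takes 1/9.
Hallvard is living and takes 1/9.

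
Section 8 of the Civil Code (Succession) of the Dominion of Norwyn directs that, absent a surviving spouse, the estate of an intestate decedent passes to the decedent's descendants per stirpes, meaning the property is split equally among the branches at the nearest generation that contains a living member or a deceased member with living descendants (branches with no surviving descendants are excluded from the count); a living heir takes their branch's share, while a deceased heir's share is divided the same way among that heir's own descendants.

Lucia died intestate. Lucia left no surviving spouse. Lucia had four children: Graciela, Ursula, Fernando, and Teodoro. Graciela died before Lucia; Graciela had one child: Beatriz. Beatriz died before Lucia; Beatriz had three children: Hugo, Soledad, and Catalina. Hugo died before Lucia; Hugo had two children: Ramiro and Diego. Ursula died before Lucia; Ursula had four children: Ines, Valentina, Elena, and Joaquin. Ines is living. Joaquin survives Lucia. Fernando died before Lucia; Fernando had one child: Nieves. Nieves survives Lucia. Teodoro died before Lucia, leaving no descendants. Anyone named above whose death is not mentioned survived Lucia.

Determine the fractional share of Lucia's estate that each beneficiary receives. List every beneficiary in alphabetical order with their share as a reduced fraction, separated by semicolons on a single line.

Catalina 1/9; Diego 1/18; Elena 1/12; Ines 1/12; Joaquin 1/12; Nieves 1/3; Ramiro 1/18; Soledad 1/9; Valentina 1/12

There is no surviving spouse, so the entire estate passes to Lucia's descendants per stirpes.
Teodoro left no surviving issue, so that branch lapses and is disregarded.
The estate is divided into 3 equal shares of 1/3 among Graciela, Ursula, Fernando.
Graciela predeceased; the 1/3 allotted to Graciela's branch passes to Graciela's issue by representation.
Beatriz's line is the sole branch at this level, so the full 1/3 passes to Beatriz's issue by representation.
The 1/3 is divided into 3 equal shares of 1/9 among Hugo, Soledad, Catalina.
Hugo predeceased; the 1/9 allotted to Hugo's branch passes to Hugo's issue by representation.
The 1/9 is divided into 2 equal shares of 1/18 among Ramiro, Diego.
Ramiro is living and takes 1/18.
Diego is living and takes 1/18.
Soledad is living and takes 1/9.
Catalina is living and takes 1/9.
Ursula predeceased; the 1/3 allotted to Ursula's branch passes to Ursula's issue by representation.
The 1/3 is divided into 4 equal shares of 1/12 among Ines, Valentina, Elena, Joaquin.
Ines is living and takes 1/12.
Valentina is living and takes 1/12.
Elena is living and takes 1/12.
Joaquin is living and takes 1/12.
Fernando predeceased; the 1/3 allotted to Fernando's branch passes to Fernando's issue by representation.
Nieves is the sole taker at this level and receives the full 1/3.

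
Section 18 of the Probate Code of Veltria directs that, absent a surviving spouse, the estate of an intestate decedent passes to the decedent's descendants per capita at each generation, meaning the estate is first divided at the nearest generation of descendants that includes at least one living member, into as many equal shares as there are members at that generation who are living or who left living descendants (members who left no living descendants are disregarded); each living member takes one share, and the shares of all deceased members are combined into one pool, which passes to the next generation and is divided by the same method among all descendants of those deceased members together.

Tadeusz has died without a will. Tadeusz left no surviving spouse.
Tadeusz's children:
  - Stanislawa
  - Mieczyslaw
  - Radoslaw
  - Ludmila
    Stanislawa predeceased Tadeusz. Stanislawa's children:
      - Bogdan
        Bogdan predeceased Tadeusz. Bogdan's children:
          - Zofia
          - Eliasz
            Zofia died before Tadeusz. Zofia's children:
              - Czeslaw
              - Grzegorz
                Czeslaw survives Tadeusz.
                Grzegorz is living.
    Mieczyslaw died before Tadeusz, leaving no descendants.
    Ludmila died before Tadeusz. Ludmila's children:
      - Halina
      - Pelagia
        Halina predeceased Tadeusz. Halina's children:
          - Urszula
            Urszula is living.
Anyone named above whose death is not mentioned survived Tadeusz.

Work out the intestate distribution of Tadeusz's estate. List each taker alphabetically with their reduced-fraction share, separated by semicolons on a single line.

There is no surviving spouse, so the entire estate passes to Tadeusz's descendants per capita at each generation.
At generation 1 (Stanislawa, Radoslaw, Ludmila) there are 3 shares of (1)/3 = 1/3 each.
Living: Radoslaw — each takes 1/3.
Deceased: Stanislawa and Ludmila. Their combined 2/3 is pooled and carried to generation 2.
At generation 2 (Bogdan, Halina, Pelagia) there are 3 shares of (2/3)/3 = 2/9 each.
Living: Pelagia — each takes 2/9.
Deceased: Bogdan and Halina. Their combined 4/9 is pooled and carried to generation 3.
At generation 3 (Zofia, Eliasz, Urszula) there are 3 shares of (4/9)/3 = 4/27 each.
Living: Eliasz and Urszula — each takes 4/27.
Deceased: Zofia. That 4/27 share is carried to generation 4.
At generation 4 (Czeslaw, Grzegorz) there are 2 shares of (4/27)/2 = 2/27 each.
Living: Czeslaw and Grzegorz — each takes 2/27.

Czeslaw 2/27; Eliasz 4/27; Grzegorz 2/27; Pelagia 2/9; Radoslaw 1/3; Urszula 4/27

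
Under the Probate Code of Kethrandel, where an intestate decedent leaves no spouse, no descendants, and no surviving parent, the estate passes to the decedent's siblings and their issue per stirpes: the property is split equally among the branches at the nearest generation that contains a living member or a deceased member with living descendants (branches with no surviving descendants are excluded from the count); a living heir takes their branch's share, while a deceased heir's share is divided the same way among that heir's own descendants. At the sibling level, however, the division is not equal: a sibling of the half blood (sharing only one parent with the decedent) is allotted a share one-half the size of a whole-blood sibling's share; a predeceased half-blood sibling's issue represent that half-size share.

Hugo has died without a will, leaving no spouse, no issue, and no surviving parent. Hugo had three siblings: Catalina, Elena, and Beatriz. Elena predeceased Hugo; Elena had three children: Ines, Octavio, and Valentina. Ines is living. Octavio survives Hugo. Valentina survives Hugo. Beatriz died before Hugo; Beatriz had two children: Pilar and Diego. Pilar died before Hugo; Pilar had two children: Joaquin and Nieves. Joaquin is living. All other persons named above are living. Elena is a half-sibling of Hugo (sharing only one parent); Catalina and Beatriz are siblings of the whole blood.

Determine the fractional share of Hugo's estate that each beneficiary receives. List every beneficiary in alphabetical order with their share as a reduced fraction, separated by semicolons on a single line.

Catalina 2/5; Diego 1/5; Ines 1/15; Joaquin 1/10; Nieves 1/10; Octavio 1/15; Valentina 1/15

No spouse, descendants, or parent survives, so the estate passes to Hugo's siblings per stirpes.
Half-blood siblings count for one-half the weight of whole-blood siblings at the initial division.
Dividing 1 in proportion to weights (total weight 5/2): Catalina (weight 1) → 2/5; Elena (weight 1/2) → 1/5; Beatriz (weight 1) → 2/5.
Catalina is living and takes 2/5.
Elena predeceased; the 1/5 allotted to Elena's branch passes to Elena's issue by representation.
The 1/5 is divided into 3 equal shares of 1/15 among Ines, Octavio, Valentina.
Ines is living and takes 1/15.
Octavio is living and takes 1/15.
Valentina is living and takes 1/15.
Beatriz predeceased; the 2/5 allotted to Beatriz's branch passes to Beatriz's issue by representation.
The 2/5 is divided into 2 equal shares of 1/5 among Pilar, Diego.
Pilar predeceased; the 1/5 allotted to Pilar's branch passes to Pilar's issue by representation.
The 1/5 is divided into 2 equal shares of 1/10 among Joaquin, Nieves.
Joaquin is living and takes 1/10.
Nieves is living and takes 1/10.
Diego is living and takes 1/5.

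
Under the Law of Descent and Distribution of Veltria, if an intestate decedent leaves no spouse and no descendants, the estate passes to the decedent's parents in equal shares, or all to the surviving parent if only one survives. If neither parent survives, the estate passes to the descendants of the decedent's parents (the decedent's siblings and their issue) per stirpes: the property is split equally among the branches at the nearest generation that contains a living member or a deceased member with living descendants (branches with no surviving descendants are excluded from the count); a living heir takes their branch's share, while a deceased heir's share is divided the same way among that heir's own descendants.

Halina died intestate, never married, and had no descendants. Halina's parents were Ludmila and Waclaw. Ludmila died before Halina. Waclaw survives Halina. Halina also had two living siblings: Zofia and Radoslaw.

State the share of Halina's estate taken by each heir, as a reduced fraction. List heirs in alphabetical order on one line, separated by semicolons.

Waclaw 1

Only one parent, Waclaw, survives, so Waclaw takes the entire estate. The siblings take nothing because a surviving parent has priority.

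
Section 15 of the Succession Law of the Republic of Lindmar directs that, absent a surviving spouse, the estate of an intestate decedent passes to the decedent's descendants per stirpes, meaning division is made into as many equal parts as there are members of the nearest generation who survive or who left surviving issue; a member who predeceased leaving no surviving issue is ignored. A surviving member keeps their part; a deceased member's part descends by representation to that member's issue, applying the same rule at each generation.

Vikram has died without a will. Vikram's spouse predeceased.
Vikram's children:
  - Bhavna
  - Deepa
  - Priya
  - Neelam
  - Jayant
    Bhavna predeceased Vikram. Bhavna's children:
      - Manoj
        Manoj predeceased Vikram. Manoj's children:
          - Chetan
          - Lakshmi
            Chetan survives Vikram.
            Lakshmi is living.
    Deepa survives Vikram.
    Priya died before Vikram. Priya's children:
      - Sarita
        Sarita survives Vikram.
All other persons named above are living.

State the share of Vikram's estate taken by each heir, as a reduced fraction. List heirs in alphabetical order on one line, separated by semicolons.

There is no surviving spouse, so the entire estate passes to Vikram's descendants per stirpes.
The estate is divided into 5 equal shares of 1/5 among Bhavna, Deepa, Priya, Neelam, Jayant.
Bhavna predeceased; the 1/5 allotted to Bhavna's branch passes to Bhavna's issue by representation.
Manoj's line is the sole branch at this level, so the full 1/5 passes to Manoj's issue by representation.
The 1/5 is divided into 2 equal shares of 1/10 among Chetan, Lakshmi.
Chetan is living and takes 1/10.
Lakshmi is living and takes 1/10.
Deepa is living and takes 1/5.
Priya predeceased; the 1/5 allotted to Priya's branch passes to Priya's issue by representation.
Sarita is the sole taker at this level and receives the full 1/5.
Neelam is living and takes 1/5.
Jayant is living and takes 1/5.

Chetan 1/10; Deepa 1/5; Jayant 1/5; Lakshmi 1/10; Neelam 1/5; Sarita 1/5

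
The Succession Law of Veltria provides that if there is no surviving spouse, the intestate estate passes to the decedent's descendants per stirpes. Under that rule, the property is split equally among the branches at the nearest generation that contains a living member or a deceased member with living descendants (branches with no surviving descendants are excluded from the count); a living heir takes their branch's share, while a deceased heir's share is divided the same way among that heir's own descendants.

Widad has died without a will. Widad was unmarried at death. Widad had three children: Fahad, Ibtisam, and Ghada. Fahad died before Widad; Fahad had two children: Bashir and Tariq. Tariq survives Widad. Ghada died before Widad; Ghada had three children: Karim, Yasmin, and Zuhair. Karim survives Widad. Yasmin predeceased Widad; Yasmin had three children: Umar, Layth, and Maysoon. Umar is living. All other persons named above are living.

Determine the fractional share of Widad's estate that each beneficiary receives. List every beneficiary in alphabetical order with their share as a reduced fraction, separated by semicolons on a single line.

There is no surviving spouse, so the entire estate passes to Widad's descendants per stirpes.
The estate is divided into 3 equal shares of 1/3 among Fahad, Ibtisam, Ghada.
Fahad predeceased; the 1/3 allotted to Fahad's branch passes to Fahad's issue by representation.
The 1/3 is divided into 2 equal shares of 1/6 among Bashir, Tariq.
Bashir is living and takes 1/6.
Tariq is living and takes 1/6.
Ibtisam is living and takes 1/3.
Ghada predeceased; the 1/3 allotted to Ghada's branch passes to Ghada's issue by representation.
The 1/3 is divided into 3 equal shares of 1/9 among Karim, Yasmin, Zuhair.
Karim is living and takes 1/9.
Yasmin predeceased; the 1/9 allotted to Yasmin's branch passes to Yasmin's issue by representation.
The 1/9 is divided into 3 equal shares of 1/27 among Umar, Layth, Maysoon.
Umar is living and takes 1/27.
Layth is living and takes 1/27.
Maysoon is living and takes 1/27.
Zuhair is living and takes 1/9.

Bashir 1/6; Ibtisam 1/3; Karim 1/9; Layth 1/27; Maysoon 1/27; Tariq 1/6; Umar 1/27; Zuhair 1/9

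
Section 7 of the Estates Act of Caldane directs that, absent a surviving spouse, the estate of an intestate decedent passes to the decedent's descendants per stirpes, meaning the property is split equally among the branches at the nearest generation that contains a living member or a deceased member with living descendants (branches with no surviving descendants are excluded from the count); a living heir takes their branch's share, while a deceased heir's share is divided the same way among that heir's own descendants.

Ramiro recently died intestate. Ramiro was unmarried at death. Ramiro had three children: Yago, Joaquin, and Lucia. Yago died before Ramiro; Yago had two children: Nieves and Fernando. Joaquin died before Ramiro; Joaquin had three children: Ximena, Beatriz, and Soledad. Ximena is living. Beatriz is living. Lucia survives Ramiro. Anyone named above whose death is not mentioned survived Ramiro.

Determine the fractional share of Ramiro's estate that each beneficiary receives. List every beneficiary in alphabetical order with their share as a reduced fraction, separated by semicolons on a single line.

There is no surviving spouse, so the entire estate passes to Ramiro's descendants per stirpes.
The estate is divided into 3 equal shares of 1/3 among Yago, Joaquin, Lucia.
Yago predeceased; the 1/3 allotted to Yago's branch passes to Yago's issue by representation.
The 1/3 is divided into 2 equal shares of 1/6 among Nieves, Fernando.
Nieves is living and takes 1/6.
Fernando is living and takes 1/6.
Joaquin predeceased; the 1/3 allotted to Joaquin's branch passes to Joaquin's issue by representation.
The 1/3 is divided into 3 equal shares of 1/9 among Ximena, Beatriz, Soledad.
Ximena is living and takes 1/9.
Beatriz is living and takes 1/9.
Soledad is living and takes 1/9.
Lucia is living and takes 1/3.

Beatriz 1/9; Fernando 1/6; Lucia 1/3; Nieves 1/6; Soledad 1/9; Ximena 1/9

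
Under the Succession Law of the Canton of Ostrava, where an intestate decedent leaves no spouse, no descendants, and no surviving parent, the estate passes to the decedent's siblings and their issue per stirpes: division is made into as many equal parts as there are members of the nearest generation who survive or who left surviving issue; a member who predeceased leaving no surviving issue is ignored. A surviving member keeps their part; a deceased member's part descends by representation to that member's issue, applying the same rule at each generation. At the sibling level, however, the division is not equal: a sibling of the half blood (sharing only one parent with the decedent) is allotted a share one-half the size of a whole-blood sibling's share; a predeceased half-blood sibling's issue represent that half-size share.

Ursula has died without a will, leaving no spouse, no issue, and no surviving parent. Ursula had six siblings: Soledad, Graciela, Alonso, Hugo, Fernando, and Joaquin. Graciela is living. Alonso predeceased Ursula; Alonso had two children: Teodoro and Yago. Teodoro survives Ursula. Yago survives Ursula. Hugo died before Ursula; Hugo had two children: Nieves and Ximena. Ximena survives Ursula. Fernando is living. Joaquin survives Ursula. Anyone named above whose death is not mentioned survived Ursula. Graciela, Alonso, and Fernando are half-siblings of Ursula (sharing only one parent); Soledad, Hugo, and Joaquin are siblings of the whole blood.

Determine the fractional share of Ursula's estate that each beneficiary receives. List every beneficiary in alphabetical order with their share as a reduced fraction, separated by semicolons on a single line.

Fernando 1/9; Graciela 1/9; Joaquin 2/9; Nieves 1/9; Soledad 2/9; Teodoro 1/18; Ximena 1/9; Yago 1/18

No spouse, descendants, or parent survives, so the estate passes to Ursula's siblings per stirpes.
Half-blood siblings count for one-half the weight of whole-blood siblings at the initial division.
Dividing 1 in proportion to weights (total weight 9/2): Soledad (weight 1) → 2/9; Graciela (weight 1/2) → 1/9; Alonso (weight 1/2) → 1/9; Hugo (weight 1) → 2/9; Fernando (weight 1/2) → 1/9; Joaquin (weight 1) → 2/9.
Soledad is living and takes 2/9.
Graciela is living and takes 1/9.
Alonso predeceased; the 1/9 allotted to Alonso's branch passes to Alonso's issue by representation.
The 1/9 is divided into 2 equal shares of 1/18 among Teodoro, Yago.
Teodoro is living and takes 1/18.
Yago is living and takes 1/18.
Hugo predeceased; the 2/9 allotted to Hugo's branch passes to Hugo's issue by representation.
The 2/9 is divided into 2 equal shares of 1/9 among Nieves, Ximena.
Nieves is living and takes 1/9.
Ximena is living and takes 1/9.
Fernando is living and takes 1/9.
Joaquin is living and takes 2/9.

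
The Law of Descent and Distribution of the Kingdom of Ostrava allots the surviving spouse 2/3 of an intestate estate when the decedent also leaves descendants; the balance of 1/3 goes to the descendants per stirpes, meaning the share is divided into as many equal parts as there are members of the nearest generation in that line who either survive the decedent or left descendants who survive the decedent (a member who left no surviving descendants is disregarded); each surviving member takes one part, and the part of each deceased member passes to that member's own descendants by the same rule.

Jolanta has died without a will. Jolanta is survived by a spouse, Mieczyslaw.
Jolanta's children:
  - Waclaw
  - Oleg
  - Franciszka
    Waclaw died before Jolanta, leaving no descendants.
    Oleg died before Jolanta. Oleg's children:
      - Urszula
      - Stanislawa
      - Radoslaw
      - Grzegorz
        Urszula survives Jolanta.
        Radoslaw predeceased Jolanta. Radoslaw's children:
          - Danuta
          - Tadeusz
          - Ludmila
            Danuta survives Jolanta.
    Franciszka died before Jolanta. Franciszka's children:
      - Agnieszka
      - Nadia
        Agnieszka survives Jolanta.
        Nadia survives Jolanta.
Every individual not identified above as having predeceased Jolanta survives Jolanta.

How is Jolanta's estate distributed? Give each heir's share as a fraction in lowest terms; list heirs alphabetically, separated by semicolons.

Mieczyslaw, as surviving spouse, takes 2/3.
The remaining 1/3 passes to Jolanta's descendants per stirpes.
Waclaw left no surviving issue, so that branch lapses and is disregarded.
The 1/3 is divided into 2 equal shares of 1/6 among Oleg, Franciszka.
Oleg predeceased; the 1/6 allotted to Oleg's branch passes to Oleg's issue by representation.
The 1/6 is divided into 4 equal shares of 1/24 among Urszula, Stanislawa, Radoslaw, Grzegorz.
Urszula is living and takes 1/24.
Stanislawa is living and takes 1/24.
Radoslaw predeceased; the 1/24 allotted to Radoslaw's branch passes to Radoslaw's issue by representation.
The 1/24 is divided into 3 equal shares of 1/72 among Danuta, Tadeusz, Ludmila.
Danuta is living and takes 1/72.
Tadeusz is living and takes 1/72.
Ludmila is living and takes 1/72.
Grzegorz is living and takes 1/24.
Franciszka predeceased; the 1/6 allotted to Franciszka's branch passes to Franciszka's issue by representation.
The 1/6 is divided into 2 equal shares of 1/12 among Agnieszka, Nadia.
Agnieszka is living and takes 1/12.
Nadia is living and takes 1/12.

Agnieszka 1/12; Danuta 1/72; Grzegorz 1/24; Ludmila 1/72; Mieczyslaw 2/3; Nadia 1/12; Stanislawa 1/24; Tadeusz 1/72; Urszula 1/24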